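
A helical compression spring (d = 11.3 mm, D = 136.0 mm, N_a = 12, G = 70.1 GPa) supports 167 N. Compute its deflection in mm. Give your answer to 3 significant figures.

k = Gd⁴/(8D³N_a) = (70.1×10³)(11.3⁴)/(8·136.0³·12) = 4.7331 N/mm
δ = F/k = 167 / 4.7331 = 35.284 mm

35.3 mm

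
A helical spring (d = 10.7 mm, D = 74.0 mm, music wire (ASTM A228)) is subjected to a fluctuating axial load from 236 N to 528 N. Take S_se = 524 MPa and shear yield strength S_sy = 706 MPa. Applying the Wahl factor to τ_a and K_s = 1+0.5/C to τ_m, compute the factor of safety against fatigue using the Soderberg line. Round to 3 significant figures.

7.07

C = D/d = 74.0/10.7 = 6.9159; K_W = (4C−1)/(4C−4)+0.615/C = 1.2157; K_s = 1+0.5/C = 1.0723
F_a = (F_max−F_min)/2 = 146 N; F_m = (F_max+F_min)/2 = 382 N
τ_a = K_W·8F_aD/(πd³) = 1.2157 × 22.458 = 27.302 MPa
τ_m = K_s·8F_mD/(πd³) = 1.0723 × 58.76 = 63.008 MPa
Soderberg: 1/n_f = τ_a/S_se + τ_m/S_sy = 27.302/524 + 63.008/706 = 0.05210 + 0.08925 = 0.14135
n_f = 1/0.14135 = 7.075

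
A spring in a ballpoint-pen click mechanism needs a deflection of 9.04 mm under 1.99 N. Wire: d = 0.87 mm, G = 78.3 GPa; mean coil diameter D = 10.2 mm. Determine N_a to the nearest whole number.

Required rate k = F/δ = 1.99/9.04 = 0.22013 N/mm
N_a = Gd⁴/(8D³k) = (78.3×10³ × 0.87⁴)/(8 × 10.2³ × 0.22013)
    = 44857.9 / 1868.85 = 24 → 24 coils

24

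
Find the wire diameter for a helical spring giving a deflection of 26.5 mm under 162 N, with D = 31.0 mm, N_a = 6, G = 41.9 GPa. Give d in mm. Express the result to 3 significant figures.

3.80 mm

Required rate k = F/δ = 162/26.5 = 6.1132 N/mm
d = (8D³N_a·k / G)^(1/4) = (8·31.0³·6·6.1132 / (41.9×10³))^0.25
  = (208.63)^0.25 = 3.8005 mm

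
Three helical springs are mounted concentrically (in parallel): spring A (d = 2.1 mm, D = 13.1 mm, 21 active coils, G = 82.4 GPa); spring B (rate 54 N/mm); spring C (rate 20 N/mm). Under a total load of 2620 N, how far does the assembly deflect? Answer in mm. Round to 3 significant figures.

33.5 mm

k_A = Gd⁴/(8D³N_a) = (82.4×10³)(2.1⁴)/(8·13.1³·21) = 4.2431 N/mm
Parallel: k_eq = 4.2431 + 54 + 20 = 78.243 N/mm
δ = F/k_eq = 2620/78.243 = 33.485 mm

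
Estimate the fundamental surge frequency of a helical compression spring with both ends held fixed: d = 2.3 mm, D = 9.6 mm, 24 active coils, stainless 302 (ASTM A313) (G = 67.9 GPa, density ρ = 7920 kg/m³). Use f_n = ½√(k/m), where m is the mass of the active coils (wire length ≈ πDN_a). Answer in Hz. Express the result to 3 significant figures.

k = Gd⁴/(8D³N_a) = (67.9×10³)(2.3⁴)/(8·9.6³·24) = 11.186 N/mm = 11186 N/m
Wire length L = πDN_a = π·9.6·24 = 723.82 mm
m = ρ·(πd²/4)·L = 7920 × 4.1548×10⁻⁶ m² × 0.72382 m = 0.023818 kg
f_n = ½√(k/m) = 0.5·√(11186/0.023818) = 0.5·√(4.6964e+05) = 342.65 Hz

343 Hz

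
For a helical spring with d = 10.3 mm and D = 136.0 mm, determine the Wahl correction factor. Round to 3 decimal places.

C = D/d = 136.0/10.3 = 13.2039
K_W = (4C−1)/(4C−4) + 0.615/C = 51.816/48.816 + 0.0466 = 1.1080

1.108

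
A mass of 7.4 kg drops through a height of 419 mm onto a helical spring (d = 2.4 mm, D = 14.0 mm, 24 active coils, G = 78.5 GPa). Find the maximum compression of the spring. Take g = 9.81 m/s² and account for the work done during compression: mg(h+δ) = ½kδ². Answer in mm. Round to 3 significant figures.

k = Gd⁴/(8D³N_a) = (78.5×10³)(2.4⁴)/(8·14.0³·24) = 4.9434 N/mm
W = mg = 7.4 × 9.81 = 72.594 N
½kδ² − Wδ − Wh = 0 → δ = (W + √(W² + 2kWh))/k
δ = (72.594 + √(5269.9 + 300728))/4.9434 = (72.594 + 553.17)/4.9434 = 126.58 mm

127 mm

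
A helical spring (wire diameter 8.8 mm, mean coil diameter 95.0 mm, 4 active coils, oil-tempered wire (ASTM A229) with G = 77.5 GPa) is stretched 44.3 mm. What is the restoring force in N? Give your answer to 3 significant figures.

750 N

k = Gd⁴/(8D³N_a) = (77.5×10³)(8.8⁴)/(8·95.0³·4) = 16.94 N/mm
F = k·δ = 16.94 × 44.3 = 750.44 N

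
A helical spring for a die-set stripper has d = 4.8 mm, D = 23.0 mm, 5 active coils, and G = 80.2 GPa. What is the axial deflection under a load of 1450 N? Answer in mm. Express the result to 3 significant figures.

16.6 mm

k = Gd⁴/(8D³N_a) = (80.2×10³)(4.8⁴)/(8·23.0³·5) = 87.477 N/mm
δ = F/k = 1450 / 87.477 = 16.576 mm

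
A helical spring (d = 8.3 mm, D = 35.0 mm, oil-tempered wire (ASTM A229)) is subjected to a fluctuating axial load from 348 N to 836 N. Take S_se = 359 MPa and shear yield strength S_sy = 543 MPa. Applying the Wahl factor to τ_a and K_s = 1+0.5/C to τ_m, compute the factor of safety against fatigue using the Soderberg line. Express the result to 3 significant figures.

C = D/d = 35.0/8.3 = 4.2169; K_W = (4C−1)/(4C−4)+0.615/C = 1.3790; K_s = 1+0.5/C = 1.1186
F_a = (F_max−F_min)/2 = 244 N; F_m = (F_max+F_min)/2 = 592 N
τ_a = K_W·8F_aD/(πd³) = 1.3790 × 38.033 = 52.447 MPa
τ_m = K_s·8F_mD/(πd³) = 1.1186 × 92.277 = 103.22 MPa
Soderberg: 1/n_f = τ_a/S_se + τ_m/S_sy = 52.447/359 + 103.22/543 = 0.14609 + 0.19009 = 0.33618
n_f = 1/0.33618 = 2.975

2.97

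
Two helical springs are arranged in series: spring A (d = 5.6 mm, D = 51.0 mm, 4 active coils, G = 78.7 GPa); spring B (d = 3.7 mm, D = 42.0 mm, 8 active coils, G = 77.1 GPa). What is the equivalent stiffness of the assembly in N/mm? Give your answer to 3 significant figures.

k_A = Gd⁴/(8D³N_a) = (78.7×10³)(5.6⁴)/(8·51.0³·4) = 18.233 N/mm
k_B = Gd⁴/(8D³N_a) = (77.1×10³)(3.7⁴)/(8·42.0³·8) = 3.0474 N/mm
Series: 1/k_eq = 1/18.233 + 1/3.0474 = 0.38299; k_eq = 2.611 N/mm

2.61 N/mm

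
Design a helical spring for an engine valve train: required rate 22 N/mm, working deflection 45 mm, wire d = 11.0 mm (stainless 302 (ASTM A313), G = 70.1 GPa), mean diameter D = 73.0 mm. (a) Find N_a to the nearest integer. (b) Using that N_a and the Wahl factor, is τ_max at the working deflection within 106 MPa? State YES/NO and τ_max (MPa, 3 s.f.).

N_a = Gd⁴/(8D³k) = (70.1×10³)(11.0⁴)/(8·73.0³·22) = 14.99 → N_a = 15
Actual rate k = Gd⁴/(8D³·15) = 21.986 N/mm
Working load F = kδ = 21.986·45 = 989.35 N
C = 73.0/11.0 = 6.6364; K_W = (4C−1)/(4C−4)+0.615/C = 1.2257
τ_max = K_W·8FD/(πd³) = 1.2257·138.18 = 169.37 MPa
τ_max > 106 MPa → exceeds allowable

(a) 15 coils; (b) NO, τ_max = 169 MPa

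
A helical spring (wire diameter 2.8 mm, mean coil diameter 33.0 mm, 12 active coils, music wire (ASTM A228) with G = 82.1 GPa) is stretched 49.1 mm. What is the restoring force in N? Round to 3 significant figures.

k = Gd⁴/(8D³N_a) = (82.1×10³)(2.8⁴)/(8·33.0³·12) = 1.4627 N/mm
F = k·δ = 1.4627 × 49.1 = 71.82 N

71.8 N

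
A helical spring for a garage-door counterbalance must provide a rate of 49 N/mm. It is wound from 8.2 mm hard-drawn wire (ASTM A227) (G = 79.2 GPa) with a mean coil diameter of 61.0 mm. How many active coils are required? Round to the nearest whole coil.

N_a = Gd⁴/(8D³k) = (79.2×10³ × 8.2⁴)/(8 × 61.0³ × 49)
    = 3.5808e+08 / 8.89766e+07 = 4.024 → 4 coils

4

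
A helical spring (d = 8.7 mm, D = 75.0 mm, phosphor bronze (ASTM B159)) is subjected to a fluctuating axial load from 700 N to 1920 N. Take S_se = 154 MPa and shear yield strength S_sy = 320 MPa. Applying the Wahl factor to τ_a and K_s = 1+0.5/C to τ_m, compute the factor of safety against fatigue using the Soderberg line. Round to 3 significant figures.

0.385

C = D/d = 75.0/8.7 = 8.6207; K_W = (4C−1)/(4C−4)+0.615/C = 1.1698; K_s = 1+0.5/C = 1.0580
F_a = (F_max−F_min)/2 = 610 N; F_m = (F_max+F_min)/2 = 1310 N
τ_a = K_W·8F_aD/(πd³) = 1.1698 × 176.92 = 206.95 MPa
τ_m = K_s·8F_mD/(πd³) = 1.0580 × 379.94 = 401.98 MPa
Soderberg: 1/n_f = τ_a/S_se + τ_m/S_sy = 206.95/154 + 401.98/320 = 1.34384 + 1.25618 = 2.6
n_f = 1/2.6 = 0.3846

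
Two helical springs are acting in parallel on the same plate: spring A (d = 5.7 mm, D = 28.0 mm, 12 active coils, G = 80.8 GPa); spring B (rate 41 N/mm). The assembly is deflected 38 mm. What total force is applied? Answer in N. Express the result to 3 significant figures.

3100 N

k_A = Gd⁴/(8D³N_a) = (80.8×10³)(5.7⁴)/(8·28.0³·12) = 40.473 N/mm
Parallel: k_eq = 40.473 + 41 = 81.473 N/mm
F = k_eq·δ = 81.473·38 = 3096 N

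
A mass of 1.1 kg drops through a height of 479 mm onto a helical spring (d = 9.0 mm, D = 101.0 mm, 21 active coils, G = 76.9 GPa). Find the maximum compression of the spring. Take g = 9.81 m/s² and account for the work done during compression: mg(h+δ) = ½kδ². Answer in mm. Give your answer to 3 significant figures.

k = Gd⁴/(8D³N_a) = (76.9×10³)(9.0⁴)/(8·101.0³·21) = 2.9149 N/mm
W = mg = 1.1 × 9.81 = 10.791 N
½kδ² − Wδ − Wh = 0 → δ = (W + √(W² + 2kWh))/k
δ = (10.791 + √(116.45 + 30133.5))/2.9149 = (10.791 + 173.93)/2.9149 = 63.37 mm

63.4 mm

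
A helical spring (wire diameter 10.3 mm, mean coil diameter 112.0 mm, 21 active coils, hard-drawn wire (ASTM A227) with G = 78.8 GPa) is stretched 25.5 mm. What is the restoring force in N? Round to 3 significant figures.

k = Gd⁴/(8D³N_a) = (78.8×10³)(10.3⁴)/(8·112.0³·21) = 3.7576 N/mm
F = k·δ = 3.7576 × 25.5 = 95.819 N

95.8 N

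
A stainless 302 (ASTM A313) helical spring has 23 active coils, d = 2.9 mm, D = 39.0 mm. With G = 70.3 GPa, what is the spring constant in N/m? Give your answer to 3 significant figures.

k = Gd⁴/(8D³N_a) = (70.3×10³ × 2.9⁴) / (8 × 39.0³ × 23)
  = 4.97219e+06 / 1.09147e+07 = 0.45555 N/mm = 455.55 N/m

456 N/m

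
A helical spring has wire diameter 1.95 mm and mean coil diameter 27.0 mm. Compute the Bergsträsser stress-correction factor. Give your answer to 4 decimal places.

1.0954

C = D/d = 27.0/1.95 = 13.8462
K_B = (4C+2)/(4C−3) = 57.385/52.385 = 1.0954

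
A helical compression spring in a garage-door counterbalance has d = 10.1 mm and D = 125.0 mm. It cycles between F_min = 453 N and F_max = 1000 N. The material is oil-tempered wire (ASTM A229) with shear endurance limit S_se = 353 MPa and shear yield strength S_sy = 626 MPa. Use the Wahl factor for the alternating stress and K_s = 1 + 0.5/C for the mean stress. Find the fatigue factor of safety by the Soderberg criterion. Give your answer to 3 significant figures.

1.56

C = D/d = 125.0/10.1 = 12.3762; K_W = (4C−1)/(4C−4)+0.615/C = 1.1156; K_s = 1+0.5/C = 1.0404
F_a = (F_max−F_min)/2 = 273.5 N; F_m = (F_max+F_min)/2 = 726.5 N
τ_a = K_W·8F_aD/(πd³) = 1.1156 × 84.497 = 94.267 MPa
τ_m = K_s·8F_mD/(πd³) = 1.0404 × 224.45 = 233.52 MPa
Soderberg: 1/n_f = τ_a/S_se + τ_m/S_sy = 94.267/353 + 233.52/626 = 0.26705 + 0.37303 = 0.64008
n_f = 1/0.64008 = 1.562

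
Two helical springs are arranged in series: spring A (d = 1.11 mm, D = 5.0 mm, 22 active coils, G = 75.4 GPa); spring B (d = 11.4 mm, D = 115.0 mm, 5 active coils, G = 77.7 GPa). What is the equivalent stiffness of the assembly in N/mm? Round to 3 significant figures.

k_A = Gd⁴/(8D³N_a) = (75.4×10³)(1.11⁴)/(8·5.0³·22) = 5.2028 N/mm
k_B = Gd⁴/(8D³N_a) = (77.7×10³)(11.4⁴)/(8·115.0³·5) = 21.572 N/mm
Series: 1/k_eq = 1/5.2028 + 1/21.572 = 0.23856; k_eq = 4.1918 N/mm

4.19 N/mm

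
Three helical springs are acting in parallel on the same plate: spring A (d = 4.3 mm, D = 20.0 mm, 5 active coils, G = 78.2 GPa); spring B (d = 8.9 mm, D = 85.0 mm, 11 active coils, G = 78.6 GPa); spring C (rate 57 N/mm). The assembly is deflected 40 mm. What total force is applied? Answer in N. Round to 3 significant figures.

5990 N

k_A = Gd⁴/(8D³N_a) = (78.2×10³)(4.3⁴)/(8·20.0³·5) = 83.547 N/mm
k_B = Gd⁴/(8D³N_a) = (78.6×10³)(8.9⁴)/(8·85.0³·11) = 9.1252 N/mm
Parallel: k_eq = 83.547 + 9.1252 + 57 = 149.67 N/mm
F = k_eq·δ = 149.67·40 = 5986.9 N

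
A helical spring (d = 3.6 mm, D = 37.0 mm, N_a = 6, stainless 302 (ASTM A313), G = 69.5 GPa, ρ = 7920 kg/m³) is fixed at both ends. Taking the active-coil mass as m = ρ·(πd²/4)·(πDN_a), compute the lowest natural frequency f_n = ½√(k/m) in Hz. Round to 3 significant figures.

k = Gd⁴/(8D³N_a) = (69.5×10³)(3.6⁴)/(8·37.0³·6) = 4.8012 N/mm = 4801.2 N/m
Wire length L = πDN_a = π·37.0·6 = 697.43 mm
m = ρ·(πd²/4)·L = 7920 × 10.179×10⁻⁶ m² × 0.69743 m = 0.056224 kg
f_n = ½√(k/m) = 0.5·√(4801.2/0.056224) = 0.5·√(85394) = 146.11 Hz

146 Hz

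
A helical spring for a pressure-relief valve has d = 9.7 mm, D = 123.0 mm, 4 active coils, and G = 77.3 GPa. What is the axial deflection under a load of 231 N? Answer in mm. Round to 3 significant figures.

k = Gd⁴/(8D³N_a) = (77.3×10³)(9.7⁴)/(8·123.0³·4) = 11.492 N/mm
δ = F/k = 231 / 11.492 = 20.101 mm

20.1 mm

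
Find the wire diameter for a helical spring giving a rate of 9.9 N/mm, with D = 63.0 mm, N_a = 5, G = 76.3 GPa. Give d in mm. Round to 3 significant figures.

6.00 mm

d = (8D³N_a·k / G)^(1/4) = (8·63.0³·5·9.9 / (76.3×10³))^0.25
  = (1297.8)^0.25 = 6.0020 mm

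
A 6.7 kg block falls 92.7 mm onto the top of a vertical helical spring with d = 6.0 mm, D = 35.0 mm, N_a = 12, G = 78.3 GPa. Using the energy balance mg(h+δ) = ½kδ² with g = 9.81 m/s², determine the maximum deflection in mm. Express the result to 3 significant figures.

k = Gd⁴/(8D³N_a) = (78.3×10³)(6.0⁴)/(8·35.0³·12) = 24.654 N/mm
W = mg = 6.7 × 9.81 = 65.727 N
½kδ² − Wδ − Wh = 0 → δ = (W + √(W² + 2kWh))/k
δ = (65.727 + √(4320 + 300431))/24.654 = (65.727 + 552.04)/24.654 = 25.057 mm

25.1 mm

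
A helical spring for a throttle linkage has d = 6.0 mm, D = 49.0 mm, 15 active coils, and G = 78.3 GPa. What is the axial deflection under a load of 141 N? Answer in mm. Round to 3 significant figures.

19.6 mm

k = Gd⁴/(8D³N_a) = (78.3×10³)(6.0⁴)/(8·49.0³·15) = 7.1878 N/mm
δ = F/k = 141 / 7.1878 = 19.617 mm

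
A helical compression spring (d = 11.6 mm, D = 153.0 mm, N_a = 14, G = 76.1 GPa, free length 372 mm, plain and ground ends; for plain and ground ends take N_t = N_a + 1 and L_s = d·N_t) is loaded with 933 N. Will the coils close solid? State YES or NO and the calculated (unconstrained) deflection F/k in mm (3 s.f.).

k = Gd⁴/(8D³N_a) = (76.1×10³)(11.6⁴)/(8·153.0³·14) = 3.435 N/mm
N_t = 15; L_s = 11.6·15 = 174 mm; δ_solid = L₀ − L_s = 372 − 174 = 198 mm
δ = F/k = 933/3.435 = 271.62 mm
δ ≥ δ_solid → spring goes solid

YES, δ = 272 mm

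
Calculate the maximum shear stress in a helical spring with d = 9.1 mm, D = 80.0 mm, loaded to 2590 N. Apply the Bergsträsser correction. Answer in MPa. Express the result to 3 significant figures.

809 MPa

Spring index C = D/d = 80.0/9.1 = 8.7912
K_B = (4C+2)/(4C−3) = 37.165/32.165 = 1.1554
τ₀ = 8FD/(πd³) = 8·2590·80.0/(π·9.1³) = 1.6576e+06/2367.4 = 700.17 MPa
τ_max = K·τ₀ = 1.1554 × 700.17 = 809.01 MPa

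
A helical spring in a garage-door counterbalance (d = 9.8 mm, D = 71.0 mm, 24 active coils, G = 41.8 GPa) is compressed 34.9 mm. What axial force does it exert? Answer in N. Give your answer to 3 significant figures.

k = Gd⁴/(8D³N_a) = (41.8×10³)(9.8⁴)/(8·71.0³·24) = 5.6105 N/mm
F = k·δ = 5.6105 × 34.9 = 195.81 N

196 N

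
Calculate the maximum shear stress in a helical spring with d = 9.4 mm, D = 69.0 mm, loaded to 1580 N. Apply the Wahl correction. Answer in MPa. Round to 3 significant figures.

402 MPa

Spring index C = D/d = 69.0/9.4 = 7.3404
K_W = (4C−1)/(4C−4) + 0.615/C = 28.362/25.362 + 0.0838 = 1.2021
τ₀ = 8FD/(πd³) = 8·1580·69.0/(π·9.4³) = 872160/2609.4 = 334.24 MPa
τ_max = K·τ₀ = 1.2021 × 334.24 = 401.78 MPa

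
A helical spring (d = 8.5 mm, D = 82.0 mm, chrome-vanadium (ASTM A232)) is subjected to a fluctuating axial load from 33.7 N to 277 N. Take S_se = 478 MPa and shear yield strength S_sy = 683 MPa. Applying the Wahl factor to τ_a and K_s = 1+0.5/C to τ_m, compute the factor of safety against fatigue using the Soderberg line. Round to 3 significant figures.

C = D/d = 82.0/8.5 = 9.6471; K_W = (4C−1)/(4C−4)+0.615/C = 1.1505; K_s = 1+0.5/C = 1.0518
F_a = (F_max−F_min)/2 = 121.65 N; F_m = (F_max+F_min)/2 = 155.35 N
τ_a = K_W·8F_aD/(πd³) = 1.1505 × 41.363 = 47.587 MPa
τ_m = K_s·8F_mD/(πd³) = 1.0518 × 52.821 = 55.559 MPa
Soderberg: 1/n_f = τ_a/S_se + τ_m/S_sy = 47.587/478 + 55.559/683 = 0.09955 + 0.08135 = 0.1809
n_f = 1/0.1809 = 5.528

5.53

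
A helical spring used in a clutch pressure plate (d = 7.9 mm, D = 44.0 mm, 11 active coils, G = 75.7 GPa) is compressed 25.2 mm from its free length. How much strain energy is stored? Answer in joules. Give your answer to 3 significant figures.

12.5 J

k = Gd⁴/(8D³N_a) = (75.7×10³)(7.9⁴)/(8·44.0³·11) = 39.334 N/mm
U = ½kδ² = 0.5 × 39.334 × 25.2² = 12489 N·mm = 12.489 J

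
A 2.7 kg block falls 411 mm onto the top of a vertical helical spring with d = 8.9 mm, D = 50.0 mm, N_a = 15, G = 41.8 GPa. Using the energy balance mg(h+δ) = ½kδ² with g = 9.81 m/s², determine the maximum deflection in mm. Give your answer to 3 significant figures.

k = Gd⁴/(8D³N_a) = (41.8×10³)(8.9⁴)/(8·50.0³·15) = 17.484 N/mm
W = mg = 2.7 × 9.81 = 26.487 N
½kδ² − Wδ − Wh = 0 → δ = (W + √(W² + 2kWh))/k
δ = (26.487 + √(701.56 + 380671))/17.484 = (26.487 + 617.55)/17.484 = 36.836 mm

36.8 mm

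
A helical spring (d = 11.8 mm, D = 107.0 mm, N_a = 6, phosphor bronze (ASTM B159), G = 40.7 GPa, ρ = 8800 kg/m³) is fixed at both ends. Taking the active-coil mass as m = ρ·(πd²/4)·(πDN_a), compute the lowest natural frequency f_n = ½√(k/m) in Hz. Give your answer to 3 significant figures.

k = Gd⁴/(8D³N_a) = (40.7×10³)(11.8⁴)/(8·107.0³·6) = 13.419 N/mm = 13419 N/m
Wire length L = πDN_a = π·107.0·6 = 2016.9 mm
m = ρ·(πd²/4)·L = 8800 × 109.36×10⁻⁶ m² × 2.0169 m = 1.941 kg
f_n = ½√(k/m) = 0.5·√(13419/1.941) = 0.5·√(6913.7) = 41.574 Hz

41.6 Hz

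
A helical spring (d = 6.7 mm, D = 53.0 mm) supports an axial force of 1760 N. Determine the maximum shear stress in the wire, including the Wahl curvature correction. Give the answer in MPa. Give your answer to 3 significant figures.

Spring index C = D/d = 53.0/6.7 = 7.9104
K_W = (4C−1)/(4C−4) + 0.615/C = 30.642/27.642 + 0.0777 = 1.1863
τ₀ = 8FD/(πd³) = 8·1760·53.0/(π·6.7³) = 746240/944.87 = 789.78 MPa
τ_max = K·τ₀ = 1.1863 × 789.78 = 936.89 MPa

937 MPa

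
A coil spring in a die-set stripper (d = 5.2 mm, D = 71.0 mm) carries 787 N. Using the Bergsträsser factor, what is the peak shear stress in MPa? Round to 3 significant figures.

1110 MPa

Spring index C = D/d = 71.0/5.2 = 13.6538
K_B = (4C+2)/(4C−3) = 56.615/51.615 = 1.0969
τ₀ = 8FD/(πd³) = 8·787·71.0/(π·5.2³) = 447016/441.73 = 1012 MPa
τ_max = K·τ₀ = 1.0969 × 1012 = 1110 MPa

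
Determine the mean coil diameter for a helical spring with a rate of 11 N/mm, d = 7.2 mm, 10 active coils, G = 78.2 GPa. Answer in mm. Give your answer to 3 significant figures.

D = (Gd⁴/(8N_a·k))^(1/3) = (78.2×10³·7.2⁴/(8·10·11))^(1/3)
  = (238811)^(1/3) = 62.0418 mm

62.0 mm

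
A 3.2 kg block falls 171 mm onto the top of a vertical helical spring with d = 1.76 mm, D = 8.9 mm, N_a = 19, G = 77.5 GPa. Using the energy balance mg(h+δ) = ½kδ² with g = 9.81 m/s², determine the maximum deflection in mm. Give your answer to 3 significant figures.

44.1 mm

k = Gd⁴/(8D³N_a) = (77.5×10³)(1.76⁴)/(8·8.9³·19) = 6.9397 N/mm
W = mg = 3.2 × 9.81 = 31.392 N
½kδ² − Wδ − Wh = 0 → δ = (W + √(W² + 2kWh))/k
δ = (31.392 + √(985.46 + 74504.7))/6.9397 = (31.392 + 274.75)/6.9397 = 44.115 mm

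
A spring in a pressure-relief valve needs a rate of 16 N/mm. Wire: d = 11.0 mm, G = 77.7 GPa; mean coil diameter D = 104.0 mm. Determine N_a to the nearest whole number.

N_a = Gd⁴/(8D³k) = (77.7×10³ × 11.0⁴)/(8 × 104.0³ × 16)
    = 1.13761e+09 / 1.43983e+08 = 7.901 → 8 coils

8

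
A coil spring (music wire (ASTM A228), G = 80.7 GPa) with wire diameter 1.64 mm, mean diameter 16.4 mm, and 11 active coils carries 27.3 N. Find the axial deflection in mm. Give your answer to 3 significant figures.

k = Gd⁴/(8D³N_a) = (80.7×10³)(1.64⁴)/(8·16.4³·11) = 1.504 N/mm
δ = F/k = 27.3 / 1.504 = 18.152 mm

18.2 mm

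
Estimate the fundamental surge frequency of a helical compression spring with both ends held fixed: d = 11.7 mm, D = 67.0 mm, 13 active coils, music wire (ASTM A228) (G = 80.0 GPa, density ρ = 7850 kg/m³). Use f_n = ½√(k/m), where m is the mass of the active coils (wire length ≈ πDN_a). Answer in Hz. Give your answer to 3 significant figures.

72.0 Hz

k = Gd⁴/(8D³N_a) = (80.0×10³)(11.7⁴)/(8·67.0³·13) = 47.926 N/mm = 47926 N/m
Wire length L = πDN_a = π·67.0·13 = 2736.3 mm
m = ρ·(πd²/4)·L = 7850 × 107.51×10⁻⁶ m² × 2.7363 m = 2.3094 kg
f_n = ½√(k/m) = 0.5·√(47926/2.3094) = 0.5·√(20753) = 72.029 Hz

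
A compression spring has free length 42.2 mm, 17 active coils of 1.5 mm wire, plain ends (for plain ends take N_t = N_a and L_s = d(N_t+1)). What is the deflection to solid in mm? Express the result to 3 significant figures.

N_t = 17; L_s = 1.5·18 = 27 mm
δ_solid = L₀ − L_s = 42.2 − 27 = 15.2 mm

15.2 mm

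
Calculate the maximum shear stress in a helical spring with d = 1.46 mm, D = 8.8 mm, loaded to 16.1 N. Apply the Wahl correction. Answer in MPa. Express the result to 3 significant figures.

Spring index C = D/d = 8.8/1.46 = 6.0274
K_W = (4C−1)/(4C−4) + 0.615/C = 23.110/20.110 + 0.1020 = 1.2512
τ₀ = 8FD/(πd³) = 8·16.1·8.8/(π·1.46³) = 1133.44/9.7771 = 115.93 MPa
τ_max = K·τ₀ = 1.2512 × 115.93 = 145.05 MPa

145 MPa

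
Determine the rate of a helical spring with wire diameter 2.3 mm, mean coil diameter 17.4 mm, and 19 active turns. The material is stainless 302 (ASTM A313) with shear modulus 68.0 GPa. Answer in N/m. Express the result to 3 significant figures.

2380 N/m

k = Gd⁴/(8D³N_a) = (68.0×10³ × 2.3⁴) / (8 × 17.4³ × 19)
  = 1.90292e+06 / 800740 = 2.3765 N/mm = 2376.5 N/m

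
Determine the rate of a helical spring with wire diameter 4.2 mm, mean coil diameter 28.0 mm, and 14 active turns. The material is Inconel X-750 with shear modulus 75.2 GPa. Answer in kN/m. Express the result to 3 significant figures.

k = Gd⁴/(8D³N_a) = (75.2×10³ × 4.2⁴) / (8 × 28.0³ × 14)
  = 2.34e+07 / 2.45862e+06 = 9.5175 N/mm

9.52 kN/m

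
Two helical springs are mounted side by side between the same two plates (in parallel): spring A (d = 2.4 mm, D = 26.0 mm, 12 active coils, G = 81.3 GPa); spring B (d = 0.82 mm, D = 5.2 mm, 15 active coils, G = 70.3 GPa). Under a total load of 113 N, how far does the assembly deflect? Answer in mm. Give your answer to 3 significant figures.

32.4 mm

k_A = Gd⁴/(8D³N_a) = (81.3×10³)(2.4⁴)/(8·26.0³·12) = 1.5986 N/mm
k_B = Gd⁴/(8D³N_a) = (70.3×10³)(0.82⁴)/(8·5.2³·15) = 1.8837 N/mm
Parallel: k_eq = 1.5986 + 1.8837 = 3.4823 N/mm
δ = F/k_eq = 113/3.4823 = 32.449 mm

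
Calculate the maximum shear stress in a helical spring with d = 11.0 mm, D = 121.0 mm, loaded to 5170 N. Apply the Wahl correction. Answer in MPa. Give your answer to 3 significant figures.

1350 MPa

Spring index C = D/d = 121.0/11.0 = 11.0000
K_W = (4C−1)/(4C−4) + 0.615/C = 43.000/40.000 + 0.0559 = 1.1309
τ₀ = 8FD/(πd³) = 8·5170·121.0/(π·11.0³) = 5.00456e+06/4181.5 = 1196.8 MPa
τ_max = K·τ₀ = 1.1309 × 1196.8 = 1353.5 MPa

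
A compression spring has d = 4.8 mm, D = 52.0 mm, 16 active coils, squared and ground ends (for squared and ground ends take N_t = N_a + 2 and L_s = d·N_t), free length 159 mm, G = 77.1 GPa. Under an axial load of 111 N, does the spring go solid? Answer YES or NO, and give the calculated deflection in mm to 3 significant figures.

k = Gd⁴/(8D³N_a) = (77.1×10³)(4.8⁴)/(8·52.0³·16) = 2.274 N/mm
N_t = 18; L_s = 4.8·18 = 86.4 mm; δ_solid = L₀ − L_s = 159 − 86.4 = 72.6 mm
δ = F/k = 111/2.274 = 48.812 mm
δ < δ_solid → spring does not go solid

NO, δ = 48.8 mm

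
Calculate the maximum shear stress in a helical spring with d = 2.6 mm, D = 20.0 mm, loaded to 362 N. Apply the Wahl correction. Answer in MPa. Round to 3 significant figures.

1250 MPa

Spring index C = D/d = 20.0/2.6 = 7.6923
K_W = (4C−1)/(4C−4) + 0.615/C = 29.769/26.769 + 0.0800 = 1.1920
τ₀ = 8FD/(πd³) = 8·362·20.0/(π·2.6³) = 57920/55.217 = 1049 MPa
τ_max = K·τ₀ = 1.1920 × 1049 = 1250.4 MPa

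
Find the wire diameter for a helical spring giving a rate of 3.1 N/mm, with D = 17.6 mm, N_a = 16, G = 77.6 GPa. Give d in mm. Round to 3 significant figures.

d = (8D³N_a·k / G)^(1/4) = (8·17.6³·16·3.1 / (77.6×10³))^0.25
  = (27.877)^0.25 = 2.2978 mm

2.30 mm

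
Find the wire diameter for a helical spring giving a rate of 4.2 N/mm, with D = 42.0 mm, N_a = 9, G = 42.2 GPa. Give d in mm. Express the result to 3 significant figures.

d = (8D³N_a·k / G)^(1/4) = (8·42.0³·9·4.2 / (42.2×10³))^0.25
  = (530.91)^0.25 = 4.8001 mm

4.80 mm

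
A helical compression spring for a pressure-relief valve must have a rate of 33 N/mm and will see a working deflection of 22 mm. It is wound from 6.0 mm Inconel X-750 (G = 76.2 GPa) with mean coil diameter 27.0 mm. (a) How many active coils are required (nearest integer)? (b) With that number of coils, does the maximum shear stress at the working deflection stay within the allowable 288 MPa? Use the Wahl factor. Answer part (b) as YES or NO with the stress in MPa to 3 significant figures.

N_a = Gd⁴/(8D³k) = (76.2×10³)(6.0⁴)/(8·27.0³·33) = 19 → N_a = 19
Actual rate k = Gd⁴/(8D³·19) = 33.008 N/mm
Working load F = kδ = 33.008·22 = 726.19 N
C = 27.0/6.0 = 4.5000; K_W = (4C−1)/(4C−4)+0.615/C = 1.3510
τ_max = K_W·8FD/(πd³) = 1.3510·231.15 = 312.28 MPa
τ_max > 288 MPa → exceeds allowable

(a) 19 coils; (b) NO, τ_max = 312 MPa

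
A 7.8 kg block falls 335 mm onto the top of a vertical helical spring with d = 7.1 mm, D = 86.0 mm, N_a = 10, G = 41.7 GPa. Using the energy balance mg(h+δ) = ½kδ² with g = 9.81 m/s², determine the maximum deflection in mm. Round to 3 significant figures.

k = Gd⁴/(8D³N_a) = (41.7×10³)(7.1⁴)/(8·86.0³·10) = 2.0825 N/mm
W = mg = 7.8 × 9.81 = 76.518 N
½kδ² − Wδ − Wh = 0 → δ = (W + √(W² + 2kWh))/k
δ = (76.518 + √(5855 + 106763))/2.0825 = (76.518 + 335.59)/2.0825 = 197.89 mm

198 mm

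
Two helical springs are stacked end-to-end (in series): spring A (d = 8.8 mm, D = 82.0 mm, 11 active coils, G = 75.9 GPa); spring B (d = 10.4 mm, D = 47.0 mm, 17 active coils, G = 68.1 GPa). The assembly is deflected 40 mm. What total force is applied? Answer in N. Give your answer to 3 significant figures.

322 N

k_A = Gd⁴/(8D³N_a) = (75.9×10³)(8.8⁴)/(8·82.0³·11) = 9.381 N/mm
k_B = Gd⁴/(8D³N_a) = (68.1×10³)(10.4⁴)/(8·47.0³·17) = 56.422 N/mm
Series: 1/k_eq = 1/9.381 + 1/56.422 = 0.12432; k_eq = 8.0436 N/mm
F = k_eq·δ = 8.0436·40 = 321.74 N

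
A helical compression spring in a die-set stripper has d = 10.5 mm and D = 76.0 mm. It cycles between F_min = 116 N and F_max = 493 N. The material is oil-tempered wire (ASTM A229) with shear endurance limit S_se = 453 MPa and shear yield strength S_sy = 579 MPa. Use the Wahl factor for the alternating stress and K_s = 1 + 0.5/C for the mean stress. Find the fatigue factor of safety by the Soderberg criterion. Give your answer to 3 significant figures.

5.62

C = D/d = 76.0/10.5 = 7.2381; K_W = (4C−1)/(4C−4)+0.615/C = 1.2052; K_s = 1+0.5/C = 1.0691
F_a = (F_max−F_min)/2 = 188.5 N; F_m = (F_max+F_min)/2 = 304.5 N
τ_a = K_W·8F_aD/(πd³) = 1.2052 × 31.514 = 37.98 MPa
τ_m = K_s·8F_mD/(πd³) = 1.0691 × 50.906 = 54.423 MPa
Soderberg: 1/n_f = τ_a/S_se + τ_m/S_sy = 37.98/453 + 54.423/579 = 0.08384 + 0.09399 = 0.17784
n_f = 1/0.17784 = 5.623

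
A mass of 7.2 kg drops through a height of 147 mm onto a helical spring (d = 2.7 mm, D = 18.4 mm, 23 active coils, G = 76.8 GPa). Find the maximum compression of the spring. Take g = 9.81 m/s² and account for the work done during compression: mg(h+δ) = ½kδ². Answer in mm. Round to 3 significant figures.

98.7 mm

k = Gd⁴/(8D³N_a) = (76.8×10³)(2.7⁴)/(8·18.4³·23) = 3.5608 N/mm
W = mg = 7.2 × 9.81 = 70.632 N
½kδ² − Wδ − Wh = 0 → δ = (W + √(W² + 2kWh))/k
δ = (70.632 + √(4988.9 + 73942.4))/3.5608 = (70.632 + 280.95)/3.5608 = 98.737 mm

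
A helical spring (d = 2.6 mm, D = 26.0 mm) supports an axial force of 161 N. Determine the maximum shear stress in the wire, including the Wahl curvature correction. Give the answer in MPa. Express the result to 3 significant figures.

694 MPa

Spring index C = D/d = 26.0/2.6 = 10.0000
K_W = (4C−1)/(4C−4) + 0.615/C = 39.000/36.000 + 0.0615 = 1.1448
τ₀ = 8FD/(πd³) = 8·161·26.0/(π·2.6³) = 33488/55.217 = 606.48 MPa
τ_max = K·τ₀ = 1.1448 × 606.48 = 694.32 MPa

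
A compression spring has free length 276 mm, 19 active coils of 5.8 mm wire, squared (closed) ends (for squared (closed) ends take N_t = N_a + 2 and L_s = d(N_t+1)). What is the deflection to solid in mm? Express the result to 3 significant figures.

148 mm

N_t = 21; L_s = 5.8·22 = 127.6 mm
δ_solid = L₀ − L_s = 276 − 127.6 = 148.4 mm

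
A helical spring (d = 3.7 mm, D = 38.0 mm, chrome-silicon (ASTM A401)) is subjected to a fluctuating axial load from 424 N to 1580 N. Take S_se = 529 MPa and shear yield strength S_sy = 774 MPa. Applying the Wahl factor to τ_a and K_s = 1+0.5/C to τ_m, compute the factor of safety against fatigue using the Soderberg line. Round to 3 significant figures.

C = D/d = 38.0/3.7 = 10.2703; K_W = (4C−1)/(4C−4)+0.615/C = 1.1408; K_s = 1+0.5/C = 1.0487
F_a = (F_max−F_min)/2 = 578 N; F_m = (F_max+F_min)/2 = 1002 N
τ_a = K_W·8F_aD/(πd³) = 1.1408 × 1104.2 = 1259.7 MPa
τ_m = K_s·8F_mD/(πd³) = 1.0487 × 1914.2 = 2007.4 MPa
Soderberg: 1/n_f = τ_a/S_se + τ_m/S_sy = 1259.7/529 + 2007.4/774 = 2.38119 + 2.59352 = 4.9747
n_f = 1/4.9747 = 0.201

0.201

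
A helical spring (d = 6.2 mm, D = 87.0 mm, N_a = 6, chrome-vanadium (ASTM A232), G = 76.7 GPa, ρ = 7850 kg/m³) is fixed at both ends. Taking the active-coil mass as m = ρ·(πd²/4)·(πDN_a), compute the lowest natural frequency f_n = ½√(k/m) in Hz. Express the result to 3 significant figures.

48.0 Hz

k = Gd⁴/(8D³N_a) = (76.7×10³)(6.2⁴)/(8·87.0³·6) = 3.5856 N/mm = 3585.6 N/m
Wire length L = πDN_a = π·87.0·6 = 1639.9 mm
m = ρ·(πd²/4)·L = 7850 × 30.191×10⁻⁶ m² × 1.6399 m = 0.38865 kg
f_n = ½√(k/m) = 0.5·√(3585.6/0.38865) = 0.5·√(9225.7) = 48.025 Hz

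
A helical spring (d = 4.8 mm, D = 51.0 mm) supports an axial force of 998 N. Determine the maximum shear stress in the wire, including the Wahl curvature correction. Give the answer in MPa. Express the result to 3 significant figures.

1330 MPa

Spring index C = D/d = 51.0/4.8 = 10.6250
K_W = (4C−1)/(4C−4) + 0.615/C = 41.500/38.500 + 0.0579 = 1.1358
τ₀ = 8FD/(πd³) = 8·998·51.0/(π·4.8³) = 407184/347.44 = 1172 MPa
τ_max = K·τ₀ = 1.1358 × 1172 = 1331.1 MPa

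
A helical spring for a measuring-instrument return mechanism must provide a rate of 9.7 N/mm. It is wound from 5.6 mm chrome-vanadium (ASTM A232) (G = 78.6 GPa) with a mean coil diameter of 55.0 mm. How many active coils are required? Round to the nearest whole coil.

N_a = Gd⁴/(8D³k) = (78.6×10³ × 5.6⁴)/(8 × 55.0³ × 9.7)
    = 7.72991e+07 / 1.29107e+07 = 5.987 → 6 coils

6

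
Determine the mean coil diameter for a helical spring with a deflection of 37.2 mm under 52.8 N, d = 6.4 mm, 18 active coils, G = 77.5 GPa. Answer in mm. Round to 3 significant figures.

86.0 mm

Required rate k = F/δ = 52.8/37.2 = 1.4194 N/mm
D = (Gd⁴/(8N_a·k))^(1/3) = (77.5×10³·6.4⁴/(8·18·1.4194))^(1/3)
  = (636163)^(1/3) = 86.0048 mm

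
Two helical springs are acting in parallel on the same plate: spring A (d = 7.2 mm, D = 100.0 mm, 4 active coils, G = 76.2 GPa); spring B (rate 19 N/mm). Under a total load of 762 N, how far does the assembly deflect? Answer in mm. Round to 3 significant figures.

k_A = Gd⁴/(8D³N_a) = (76.2×10³)(7.2⁴)/(8·100.0³·4) = 6.3993 N/mm
Parallel: k_eq = 6.3993 + 19 = 25.399 N/mm
δ = F/k_eq = 762/25.399 = 30.001 mm

30.0 mm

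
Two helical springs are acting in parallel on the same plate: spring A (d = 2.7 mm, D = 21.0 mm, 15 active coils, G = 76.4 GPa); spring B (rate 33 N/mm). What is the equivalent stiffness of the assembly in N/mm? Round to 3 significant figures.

k_A = Gd⁴/(8D³N_a) = (76.4×10³)(2.7⁴)/(8·21.0³·15) = 3.6535 N/mm
Parallel: k_eq = 3.6535 + 33 = 36.654 N/mm

36.7 N/mm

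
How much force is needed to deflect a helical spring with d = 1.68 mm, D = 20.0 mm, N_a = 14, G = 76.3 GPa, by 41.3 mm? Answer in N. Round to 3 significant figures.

28.0 N

k = Gd⁴/(8D³N_a) = (76.3×10³)(1.68⁴)/(8·20.0³·14) = 0.67835 N/mm
F = k·δ = 0.67835 × 41.3 = 28.016 N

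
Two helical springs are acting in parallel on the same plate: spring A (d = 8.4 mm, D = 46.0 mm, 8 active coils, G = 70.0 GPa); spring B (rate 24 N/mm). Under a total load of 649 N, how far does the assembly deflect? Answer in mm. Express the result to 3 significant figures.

k_A = Gd⁴/(8D³N_a) = (70.0×10³)(8.4⁴)/(8·46.0³·8) = 55.945 N/mm
Parallel: k_eq = 55.945 + 24 = 79.945 N/mm
δ = F/k_eq = 649/79.945 = 8.1181 mm

8.12 mm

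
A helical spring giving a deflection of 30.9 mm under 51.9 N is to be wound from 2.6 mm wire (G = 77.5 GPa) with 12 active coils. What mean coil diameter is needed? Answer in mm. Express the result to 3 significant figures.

28.0 mm

Required rate k = F/δ = 51.9/30.9 = 1.6796 N/mm
D = (Gd⁴/(8N_a·k))^(1/3) = (77.5×10³·2.6⁴/(8·12·1.6796))^(1/3)
  = (21964.2)^(1/3) = 28.0052 mm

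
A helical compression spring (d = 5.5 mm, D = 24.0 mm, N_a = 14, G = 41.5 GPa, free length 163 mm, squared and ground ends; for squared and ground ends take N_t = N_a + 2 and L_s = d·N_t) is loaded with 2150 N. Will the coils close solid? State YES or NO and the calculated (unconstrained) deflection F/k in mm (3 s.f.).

YES, δ = 87.7 mm

k = Gd⁴/(8D³N_a) = (41.5×10³)(5.5⁴)/(8·24.0³·14) = 24.527 N/mm
N_t = 16; L_s = 5.5·16 = 88 mm; δ_solid = L₀ − L_s = 163 − 88 = 75 mm
δ = F/k = 2150/24.527 = 87.658 mm
δ ≥ δ_solid → spring goes solid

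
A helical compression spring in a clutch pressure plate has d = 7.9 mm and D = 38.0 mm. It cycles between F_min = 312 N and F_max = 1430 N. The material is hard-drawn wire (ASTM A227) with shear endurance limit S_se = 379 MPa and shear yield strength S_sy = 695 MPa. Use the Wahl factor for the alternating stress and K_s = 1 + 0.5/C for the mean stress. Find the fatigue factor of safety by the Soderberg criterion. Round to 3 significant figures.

C = D/d = 38.0/7.9 = 4.8101; K_W = (4C−1)/(4C−4)+0.615/C = 1.3247; K_s = 1+0.5/C = 1.1039
F_a = (F_max−F_min)/2 = 559 N; F_m = (F_max+F_min)/2 = 871 N
τ_a = K_W·8F_aD/(πd³) = 1.3247 × 109.71 = 145.34 MPa
τ_m = K_s·8F_mD/(πd³) = 1.1039 × 170.95 = 188.72 MPa
Soderberg: 1/n_f = τ_a/S_se + τ_m/S_sy = 145.34/379 + 188.72/695 = 0.38347 + 0.27153 = 0.655
n_f = 1/0.655 = 1.527

1.53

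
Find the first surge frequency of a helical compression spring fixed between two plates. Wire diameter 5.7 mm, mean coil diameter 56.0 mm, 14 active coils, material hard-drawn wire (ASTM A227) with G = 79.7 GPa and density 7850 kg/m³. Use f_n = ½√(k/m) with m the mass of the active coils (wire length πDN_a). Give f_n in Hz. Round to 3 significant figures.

k = Gd⁴/(8D³N_a) = (79.7×10³)(5.7⁴)/(8·56.0³·14) = 4.2774 N/mm = 4277.4 N/m
Wire length L = πDN_a = π·56.0·14 = 2463 mm
m = ρ·(πd²/4)·L = 7850 × 25.518×10⁻⁶ m² × 2.463 m = 0.49337 kg
f_n = ½√(k/m) = 0.5·√(4277.4/0.49337) = 0.5·√(8669.6) = 46.555 Hz

46.6 Hz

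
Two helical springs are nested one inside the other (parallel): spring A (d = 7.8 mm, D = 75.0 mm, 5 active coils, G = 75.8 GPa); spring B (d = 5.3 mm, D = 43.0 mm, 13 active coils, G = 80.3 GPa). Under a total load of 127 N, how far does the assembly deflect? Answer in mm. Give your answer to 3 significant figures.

k_A = Gd⁴/(8D³N_a) = (75.8×10³)(7.8⁴)/(8·75.0³·5) = 16.627 N/mm
k_B = Gd⁴/(8D³N_a) = (80.3×10³)(5.3⁴)/(8·43.0³·13) = 7.6627 N/mm
Parallel: k_eq = 16.627 + 7.6627 = 24.289 N/mm
δ = F/k_eq = 127/24.289 = 5.2286 mm

5.23 mm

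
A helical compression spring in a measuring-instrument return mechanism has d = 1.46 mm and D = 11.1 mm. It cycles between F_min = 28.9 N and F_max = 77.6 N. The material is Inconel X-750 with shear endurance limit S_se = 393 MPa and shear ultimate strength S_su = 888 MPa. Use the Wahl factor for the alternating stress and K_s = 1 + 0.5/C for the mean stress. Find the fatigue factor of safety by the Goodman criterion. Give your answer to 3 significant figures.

C = D/d = 11.1/1.46 = 7.6027; K_W = (4C−1)/(4C−4)+0.615/C = 1.1945; K_s = 1+0.5/C = 1.0658
F_a = (F_max−F_min)/2 = 24.35 N; F_m = (F_max+F_min)/2 = 53.25 N
τ_a = K_W·8F_aD/(πd³) = 1.1945 × 221.16 = 264.17 MPa
τ_m = K_s·8F_mD/(πd³) = 1.0658 × 483.64 = 515.45 MPa
Goodman: 1/n_f = τ_a/S_se + τ_m/S_su = 264.17/393 + 515.45/888 = 0.67219 + 0.58046 = 1.2526
n_f = 1/1.2526 = 0.7983

0.798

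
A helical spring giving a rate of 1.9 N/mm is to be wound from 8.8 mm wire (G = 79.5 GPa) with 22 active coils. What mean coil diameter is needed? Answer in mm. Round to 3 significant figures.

113 mm

D = (Gd⁴/(8N_a·k))^(1/3) = (79.5×10³·8.8⁴/(8·22·1.9))^(1/3)
  = (1.42571e+06)^(1/3) = 112.5496 mm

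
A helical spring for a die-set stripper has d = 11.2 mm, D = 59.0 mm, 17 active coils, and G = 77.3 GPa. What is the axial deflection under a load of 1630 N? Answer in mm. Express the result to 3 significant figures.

37.4 mm

k = Gd⁴/(8D³N_a) = (77.3×10³)(11.2⁴)/(8·59.0³·17) = 43.547 N/mm
δ = F/k = 1630 / 43.547 = 37.431 mm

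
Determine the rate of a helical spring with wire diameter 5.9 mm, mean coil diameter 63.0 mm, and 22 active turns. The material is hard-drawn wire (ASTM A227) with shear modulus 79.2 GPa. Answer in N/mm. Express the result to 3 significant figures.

k = Gd⁴/(8D³N_a) = (79.2×10³ × 5.9⁴) / (8 × 63.0³ × 22)
  = 9.59695e+07 / 4.40083e+07 = 2.1807 N/mm

2.18 N/mm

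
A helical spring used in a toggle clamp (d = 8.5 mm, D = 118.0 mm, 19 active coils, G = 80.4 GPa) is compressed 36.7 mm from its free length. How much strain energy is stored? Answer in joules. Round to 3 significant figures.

k = Gd⁴/(8D³N_a) = (80.4×10³)(8.5⁴)/(8·118.0³·19) = 1.6805 N/mm
U = ½kδ² = 0.5 × 1.6805 × 36.7² = 1131.7 N·mm = 1.1317 J

1.13 J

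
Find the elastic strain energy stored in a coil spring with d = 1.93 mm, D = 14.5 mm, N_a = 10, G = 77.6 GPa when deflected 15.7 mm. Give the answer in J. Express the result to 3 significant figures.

0.544 J

k = Gd⁴/(8D³N_a) = (77.6×10³)(1.93⁴)/(8·14.5³·10) = 4.4147 N/mm
U = ½kδ² = 0.5 × 4.4147 × 15.7² = 544.08 N·mm = 0.54408 J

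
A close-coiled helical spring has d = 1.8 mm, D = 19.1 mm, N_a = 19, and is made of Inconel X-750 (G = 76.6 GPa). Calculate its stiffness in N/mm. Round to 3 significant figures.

k = Gd⁴/(8D³N_a) = (76.6×10³ × 1.8⁴) / (8 × 19.1³ × 19)
  = 804116 / 1.05912e+06 = 0.75923 N/mm

0.759 N/mm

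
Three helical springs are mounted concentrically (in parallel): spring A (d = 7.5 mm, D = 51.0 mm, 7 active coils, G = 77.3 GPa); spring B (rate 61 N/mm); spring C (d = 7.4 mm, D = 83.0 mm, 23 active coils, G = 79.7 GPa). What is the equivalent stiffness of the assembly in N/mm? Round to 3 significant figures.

k_A = Gd⁴/(8D³N_a) = (77.3×10³)(7.5⁴)/(8·51.0³·7) = 32.925 N/mm
k_C = Gd⁴/(8D³N_a) = (79.7×10³)(7.4⁴)/(8·83.0³·23) = 2.2716 N/mm
Parallel: k_eq = 32.925 + 61 + 2.2716 = 96.197 N/mm

96.2 N/mm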